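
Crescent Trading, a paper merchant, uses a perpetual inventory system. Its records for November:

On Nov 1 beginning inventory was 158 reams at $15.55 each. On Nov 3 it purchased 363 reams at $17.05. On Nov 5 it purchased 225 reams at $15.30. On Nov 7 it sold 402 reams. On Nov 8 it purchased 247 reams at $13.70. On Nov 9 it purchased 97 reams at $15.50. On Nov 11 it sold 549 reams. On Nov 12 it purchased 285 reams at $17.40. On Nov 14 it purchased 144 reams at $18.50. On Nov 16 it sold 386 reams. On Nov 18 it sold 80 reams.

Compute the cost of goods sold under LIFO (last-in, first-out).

Nov 7, 402 sold [LIFO — newest first]: 225 @ $15.30 + 177 @ $17.05 = $6,460.35
Nov 11, 549 sold [LIFO — newest first]: 97 @ $15.50 + 247 @ $13.70 + 186 @ $17.05 + 19 @ $15.55 = $8,354.15
Nov 16, 386 sold [LIFO — newest first]: 144 @ $18.50 + 242 @ $17.40 = $6,874.80
Nov 18, 80 sold [LIFO — newest first]: 43 @ $17.40 + 37 @ $15.55 = $1,323.55
Total COGS = $6,460.35 + $8,354.15 + $6,874.80 + $1,323.55 = $23,012.85
Ending inventory: 102 @ $15.55 = $1,586.10
Check: goods available $24,598.95 = COGS $23,012.85 + ending $1,586.10

COGS = $23,012.85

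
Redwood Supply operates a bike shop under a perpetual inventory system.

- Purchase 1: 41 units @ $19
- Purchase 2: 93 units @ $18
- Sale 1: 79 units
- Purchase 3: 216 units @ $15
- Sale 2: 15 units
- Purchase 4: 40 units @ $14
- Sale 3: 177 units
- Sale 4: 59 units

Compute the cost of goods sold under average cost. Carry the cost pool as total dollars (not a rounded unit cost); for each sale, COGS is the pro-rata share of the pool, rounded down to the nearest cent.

COGS = $5,326.28

After Purchase 1: 41 on hand, pool $779.00 (≈ $19.0000 each)
After Purchase 2: 134 on hand, pool $2,453.00 (≈ $18.3060 each)
Sale 1, sell 79: 79/134 × $2,453.00 → $1,446.17
After Purchase 3: 271 on hand, pool $4,246.83 (≈ $15.6710 each)
Sale 2, sell 15: 15/271 × $4,246.83 → $235.06
After Purchase 4: 296 on hand, pool $4,571.77 (≈ $15.4452 each)
Sale 3, sell 177: 177/296 × $4,571.77 → $2,733.79
Sale 4, sell 59: 59/119 × $1,837.98 → $911.26
Total COGS = $1,446.17 + $235.06 + $2,733.79 + $911.26 = $5,326.28
Ending inventory (cost pool remaining) = $926.72
Check: goods available $6,253.00 = COGS $5,326.28 + ending $926.72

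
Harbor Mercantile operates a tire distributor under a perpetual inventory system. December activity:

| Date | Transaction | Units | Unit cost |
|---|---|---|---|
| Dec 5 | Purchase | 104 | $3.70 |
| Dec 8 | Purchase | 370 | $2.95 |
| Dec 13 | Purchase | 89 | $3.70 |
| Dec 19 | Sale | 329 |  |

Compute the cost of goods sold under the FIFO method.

Dec 19, 329 sold [FIFO — oldest first]: 104 @ $3.70 + 225 @ $2.95 = $1,048.55
Ending inventory: 145 @ $2.95 + 89 @ $3.70 = $757.05
Check: goods available $1,805.60 = COGS $1,048.55 + ending $757.05

COGS = $1,048.55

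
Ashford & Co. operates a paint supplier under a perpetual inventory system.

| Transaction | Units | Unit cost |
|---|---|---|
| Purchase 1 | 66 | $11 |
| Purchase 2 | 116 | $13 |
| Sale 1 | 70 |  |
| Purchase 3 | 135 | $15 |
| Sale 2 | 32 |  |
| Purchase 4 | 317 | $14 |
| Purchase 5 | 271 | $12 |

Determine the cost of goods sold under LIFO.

Sale 1 (70) [LIFO — newest first]: 70 @ $13 = $910
Sale 2 (32) [LIFO — newest first]: 32 @ $15 = $480
Total COGS = $910 + $480 = $1,390
Ending inventory: 66 @ $11 + 46 @ $13 + 103 @ $15 + 317 @ $14 + 271 @ $12 = $10,559

COGS = $1,390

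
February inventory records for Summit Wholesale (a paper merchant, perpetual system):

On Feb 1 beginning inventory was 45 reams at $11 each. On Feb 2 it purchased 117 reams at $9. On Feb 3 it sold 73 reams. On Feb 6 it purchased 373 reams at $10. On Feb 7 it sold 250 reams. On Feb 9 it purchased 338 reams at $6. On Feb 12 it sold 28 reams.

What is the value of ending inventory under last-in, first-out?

Ending inventory = $3,981

Feb 3, 73 sold [LIFO — newest first]: 73 @ $9 = $657
Feb 7, 250 sold [LIFO — newest first]: 250 @ $10 = $2,500
Feb 12, 28 sold [LIFO — newest first]: 28 @ $6 = $168
Total COGS = $657 + $2,500 + $168 = $3,325
Ending inventory: 45 @ $11 + 44 @ $9 + 123 @ $10 + 310 @ $6 = $3,981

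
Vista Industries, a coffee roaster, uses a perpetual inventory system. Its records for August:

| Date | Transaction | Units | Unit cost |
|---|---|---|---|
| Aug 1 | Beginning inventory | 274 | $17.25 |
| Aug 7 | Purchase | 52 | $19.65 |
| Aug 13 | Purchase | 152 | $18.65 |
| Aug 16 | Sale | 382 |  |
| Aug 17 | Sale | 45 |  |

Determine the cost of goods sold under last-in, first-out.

COGS = $7,703.35

Aug 16, 382 sold [LIFO — newest first]: 152 @ $18.65 + 52 @ $19.65 + 178 @ $17.25 = $6,927.10
Aug 17, 45 sold [LIFO — newest first]: 45 @ $17.25 = $776.25
Total COGS = $6,927.10 + $776.25 = $7,703.35
Ending inventory: 51 @ $17.25 = $879.75
Check: goods available $8,583.10 = COGS $7,703.35 + ending $879.75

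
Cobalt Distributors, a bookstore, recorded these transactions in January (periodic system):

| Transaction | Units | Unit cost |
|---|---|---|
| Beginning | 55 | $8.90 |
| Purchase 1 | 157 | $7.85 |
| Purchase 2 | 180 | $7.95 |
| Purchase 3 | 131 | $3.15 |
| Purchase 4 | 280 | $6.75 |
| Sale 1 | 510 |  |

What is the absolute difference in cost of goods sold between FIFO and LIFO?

$434.95

FIFO COGS: 55 @ $8.90 + 157 @ $7.85 + 180 @ $7.95 + 118 @ $3.15 = $3,524.65
LIFO COGS: 280 @ $6.75 + 131 @ $3.15 + 99 @ $7.95 = $3,089.70
Difference = |$3,524.65 − $3,089.70| = $434.95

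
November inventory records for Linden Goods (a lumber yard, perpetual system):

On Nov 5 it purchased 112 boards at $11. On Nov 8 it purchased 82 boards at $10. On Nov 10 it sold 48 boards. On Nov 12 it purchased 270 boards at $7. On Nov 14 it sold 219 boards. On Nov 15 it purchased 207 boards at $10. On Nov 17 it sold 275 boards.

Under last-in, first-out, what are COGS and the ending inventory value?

COGS = $4,610; ending inventory = $1,402

Nov 10, 48 sold [LIFO — newest first]: 48 @ $10 = $480
Nov 14, 219 sold [LIFO — newest first]: 219 @ $7 = $1,533
Nov 17, 275 sold [LIFO — newest first]: 207 @ $10 + 51 @ $7 + 17 @ $10 = $2,597
Total COGS = $480 + $1,533 + $2,597 = $4,610
Ending inventory: 112 @ $11 + 17 @ $10 = $1,402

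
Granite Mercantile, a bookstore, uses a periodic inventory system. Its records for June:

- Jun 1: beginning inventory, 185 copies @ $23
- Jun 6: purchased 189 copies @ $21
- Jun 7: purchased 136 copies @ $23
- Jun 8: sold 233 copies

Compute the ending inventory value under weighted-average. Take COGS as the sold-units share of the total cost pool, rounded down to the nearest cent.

Ending inventory = $6,165.70

Jun 8, sell 233: 233/510 × $11,352.00 → $5,186.30
Ending inventory (cost pool remaining) = $6,165.70
Check: goods available $11,352.00 = COGS $5,186.30 + ending $6,165.70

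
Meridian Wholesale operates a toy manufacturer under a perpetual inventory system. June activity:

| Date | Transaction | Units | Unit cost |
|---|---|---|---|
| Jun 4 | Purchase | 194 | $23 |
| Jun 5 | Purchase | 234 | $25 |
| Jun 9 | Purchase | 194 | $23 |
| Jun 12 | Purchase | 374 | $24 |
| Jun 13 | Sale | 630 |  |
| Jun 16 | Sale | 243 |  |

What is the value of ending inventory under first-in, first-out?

Ending inventory = $2,952

Jun 13, 630 sold [FIFO — oldest first]: 194 @ $23 + 234 @ $25 + 194 @ $23 + 8 @ $24 = $14,966
Jun 16, 243 sold [FIFO — oldest first]: 243 @ $24 = $5,832
Total COGS = $14,966 + $5,832 = $20,798
Ending inventory: 123 @ $24 = $2,952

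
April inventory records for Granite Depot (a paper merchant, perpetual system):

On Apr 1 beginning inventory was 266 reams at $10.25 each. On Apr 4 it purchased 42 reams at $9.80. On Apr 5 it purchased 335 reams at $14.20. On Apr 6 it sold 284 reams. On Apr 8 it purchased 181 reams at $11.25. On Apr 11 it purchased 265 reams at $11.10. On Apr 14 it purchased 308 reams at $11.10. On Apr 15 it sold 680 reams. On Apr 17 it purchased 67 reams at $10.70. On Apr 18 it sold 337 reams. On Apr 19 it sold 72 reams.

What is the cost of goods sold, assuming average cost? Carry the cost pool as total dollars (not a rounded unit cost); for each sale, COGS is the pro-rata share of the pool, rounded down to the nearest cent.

After Apr 1: 266 on hand, pool $2,726.50 (≈ $10.2500 each)
After Apr 4: 308 on hand, pool $3,138.10 (≈ $10.1886 each)
After Apr 5: 643 on hand, pool $7,895.10 (≈ $12.2785 each)
Apr 6, sell 284: 284/643 × $7,895.10 → $3,487.10
After Apr 8: 540 on hand, pool $6,444.25 (≈ $11.9338 each)
After Apr 11: 805 on hand, pool $9,385.75 (≈ $11.6593 each)
After Apr 14: 1113 on hand, pool $12,804.55 (≈ $11.5045 each)
Apr 15, sell 680: 680/1113 × $12,804.55 → $7,823.08
After Apr 17: 500 on hand, pool $5,698.37 (≈ $11.3967 each)
Apr 18, sell 337: 337/500 × $5,698.37 → $3,840.70
Apr 19, sell 72: 72/163 × $1,857.67 → $820.56
Total COGS = $3,487.10 + $7,823.08 + $3,840.70 + $820.56 = $15,971.44
Ending inventory (cost pool remaining) = $1,037.11

COGS = $15,971.44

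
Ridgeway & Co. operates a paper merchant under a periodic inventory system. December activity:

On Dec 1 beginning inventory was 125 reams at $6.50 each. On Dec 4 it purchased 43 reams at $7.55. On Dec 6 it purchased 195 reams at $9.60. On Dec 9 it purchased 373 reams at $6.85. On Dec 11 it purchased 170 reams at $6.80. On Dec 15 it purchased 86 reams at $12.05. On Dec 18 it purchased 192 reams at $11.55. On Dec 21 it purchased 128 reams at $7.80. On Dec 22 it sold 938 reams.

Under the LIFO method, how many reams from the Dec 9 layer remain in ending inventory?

11

Dec 22, 938 sold [LIFO — newest first]: 128 @ $7.80 + 192 @ $11.55 + 86 @ $12.05 + 170 @ $6.80 + 362 @ $6.85 = $7,888.00
Ending inventory: 125 @ $6.50 + 43 @ $7.55 + 195 @ $9.60 + 11 @ $6.85 = $3,084.50
Check: goods available $10,972.50 = COGS $7,888.00 + ending $3,084.50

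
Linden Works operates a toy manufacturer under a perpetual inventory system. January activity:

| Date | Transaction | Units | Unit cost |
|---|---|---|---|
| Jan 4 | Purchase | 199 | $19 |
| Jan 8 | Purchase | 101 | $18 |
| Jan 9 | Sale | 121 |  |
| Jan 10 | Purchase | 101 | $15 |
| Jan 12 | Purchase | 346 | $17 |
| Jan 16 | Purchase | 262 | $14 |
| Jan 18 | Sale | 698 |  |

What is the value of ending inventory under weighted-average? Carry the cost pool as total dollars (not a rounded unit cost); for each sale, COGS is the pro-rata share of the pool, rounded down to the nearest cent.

After Jan 4: 199 on hand, pool $3,781.00 (≈ $19.0000 each)
After Jan 8: 300 on hand, pool $5,599.00 (≈ $18.6633 each)
Jan 9, sell 121: 121/300 × $5,599.00 → $2,258.26
After Jan 10: 280 on hand, pool $4,855.74 (≈ $17.3419 each)
After Jan 12: 626 on hand, pool $10,737.74 (≈ $17.1529 each)
After Jan 16: 888 on hand, pool $14,405.74 (≈ $16.2227 each)
Jan 18, sell 698: 698/888 × $14,405.74 → $11,323.43
Total COGS = $2,258.26 + $11,323.43 = $13,581.69
Ending inventory (cost pool remaining) = $3,082.31

Ending inventory = $3,082.31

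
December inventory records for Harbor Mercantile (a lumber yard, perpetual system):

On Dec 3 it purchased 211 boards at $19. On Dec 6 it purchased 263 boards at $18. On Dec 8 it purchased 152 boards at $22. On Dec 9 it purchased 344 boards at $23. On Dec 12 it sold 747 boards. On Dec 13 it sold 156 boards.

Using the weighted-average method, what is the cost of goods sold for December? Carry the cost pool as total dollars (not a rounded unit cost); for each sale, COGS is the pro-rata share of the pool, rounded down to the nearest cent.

After Dec 3: 211 on hand, pool $4,009.00 (≈ $19.0000 each)
After Dec 6: 474 on hand, pool $8,743.00 (≈ $18.4451 each)
After Dec 8: 626 on hand, pool $12,087.00 (≈ $19.3083 each)
After Dec 9: 970 on hand, pool $19,999.00 (≈ $20.6175 each)
Dec 12, sell 747: 747/970 × $19,999.00 → $15,401.29
Dec 13, sell 156: 156/223 × $4,597.71 → $3,216.33
Total COGS = $15,401.29 + $3,216.33 = $18,617.62
Ending inventory (cost pool remaining) = $1,381.38
Check: goods available $19,999.00 = COGS $18,617.62 + ending $1,381.38

COGS = $18,617.62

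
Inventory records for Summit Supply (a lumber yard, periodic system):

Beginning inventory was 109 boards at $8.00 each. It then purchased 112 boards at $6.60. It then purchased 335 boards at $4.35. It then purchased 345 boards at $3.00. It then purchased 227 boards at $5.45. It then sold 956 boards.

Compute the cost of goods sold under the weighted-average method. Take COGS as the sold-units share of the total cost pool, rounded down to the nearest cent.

Sale 1, sell 956: 956/1128 × $5,340.60 → $4,526.25
Ending inventory (cost pool remaining) = $814.35
Check: goods available $5,340.60 = COGS $4,526.25 + ending $814.35

COGS = $4,526.25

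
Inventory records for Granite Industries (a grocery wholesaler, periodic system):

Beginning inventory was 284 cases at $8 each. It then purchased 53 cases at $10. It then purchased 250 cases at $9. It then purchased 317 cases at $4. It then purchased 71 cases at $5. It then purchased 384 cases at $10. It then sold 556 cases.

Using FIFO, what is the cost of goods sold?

COGS = $4,773

Sale 1 (556) [FIFO — oldest first]: 284 @ $8 + 53 @ $10 + 219 @ $9 = $4,773
Ending inventory: 31 @ $9 + 317 @ $4 + 71 @ $5 + 384 @ $10 = $5,742
Check: goods available $10,515 = COGS $4,773 + ending $5,742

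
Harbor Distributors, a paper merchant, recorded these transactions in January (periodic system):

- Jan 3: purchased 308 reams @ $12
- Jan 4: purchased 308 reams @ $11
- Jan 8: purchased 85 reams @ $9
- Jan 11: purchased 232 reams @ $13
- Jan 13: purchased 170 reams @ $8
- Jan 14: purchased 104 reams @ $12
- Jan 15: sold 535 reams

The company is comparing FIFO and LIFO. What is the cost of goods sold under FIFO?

COGS = $6,193

FIFO COGS: 308 @ $12 + 227 @ $11 = $6,193
LIFO COGS: 104 @ $12 + 170 @ $8 + 232 @ $13 + 29 @ $9 = $5,885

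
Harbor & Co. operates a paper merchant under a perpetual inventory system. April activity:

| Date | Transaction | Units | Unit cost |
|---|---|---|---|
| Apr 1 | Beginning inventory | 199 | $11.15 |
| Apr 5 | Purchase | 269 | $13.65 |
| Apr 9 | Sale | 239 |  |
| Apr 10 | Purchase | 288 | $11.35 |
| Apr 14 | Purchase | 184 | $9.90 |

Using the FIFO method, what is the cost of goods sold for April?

Apr 9, 239 sold [FIFO — oldest first]: 199 @ $11.15 + 40 @ $13.65 = $2,764.85
Ending inventory: 229 @ $13.65 + 288 @ $11.35 + 184 @ $9.90 = $8,216.25
Check: goods available $10,981.10 = COGS $2,764.85 + ending $8,216.25

COGS = $2,764.85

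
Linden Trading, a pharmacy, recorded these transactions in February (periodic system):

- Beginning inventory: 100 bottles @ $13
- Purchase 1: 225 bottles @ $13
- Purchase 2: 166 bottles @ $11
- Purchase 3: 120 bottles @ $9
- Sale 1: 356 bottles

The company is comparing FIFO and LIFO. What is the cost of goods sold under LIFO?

COGS = $3,816

FIFO COGS: 100 @ $13 + 225 @ $13 + 31 @ $11 = $4,566
LIFO COGS: 120 @ $9 + 166 @ $11 + 70 @ $13 = $3,816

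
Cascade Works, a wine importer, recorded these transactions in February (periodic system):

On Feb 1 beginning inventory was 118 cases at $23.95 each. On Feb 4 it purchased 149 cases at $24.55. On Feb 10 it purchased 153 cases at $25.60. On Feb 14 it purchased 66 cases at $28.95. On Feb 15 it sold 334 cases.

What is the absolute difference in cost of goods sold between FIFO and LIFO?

$451.50

FIFO COGS: 118 @ $23.95 + 149 @ $24.55 + 67 @ $25.60 = $8,199.25
LIFO COGS: 66 @ $28.95 + 153 @ $25.60 + 115 @ $24.55 = $8,650.75
Difference = |$8,199.25 − $8,650.75| = $451.50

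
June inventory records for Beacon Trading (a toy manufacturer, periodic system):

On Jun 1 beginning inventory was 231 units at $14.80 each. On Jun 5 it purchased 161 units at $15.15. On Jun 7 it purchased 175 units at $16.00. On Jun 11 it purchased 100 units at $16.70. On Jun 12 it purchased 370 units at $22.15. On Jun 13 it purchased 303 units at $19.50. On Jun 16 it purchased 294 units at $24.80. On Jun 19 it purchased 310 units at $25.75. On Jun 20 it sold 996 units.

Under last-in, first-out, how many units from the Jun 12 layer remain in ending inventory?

281

Jun 20, 996 sold [LIFO — newest first]: 310 @ $25.75 + 294 @ $24.80 + 303 @ $19.50 + 89 @ $22.15 = $23,153.55
Ending inventory: 231 @ $14.80 + 161 @ $15.15 + 175 @ $16.00 + 100 @ $16.70 + 281 @ $22.15 = $16,552.10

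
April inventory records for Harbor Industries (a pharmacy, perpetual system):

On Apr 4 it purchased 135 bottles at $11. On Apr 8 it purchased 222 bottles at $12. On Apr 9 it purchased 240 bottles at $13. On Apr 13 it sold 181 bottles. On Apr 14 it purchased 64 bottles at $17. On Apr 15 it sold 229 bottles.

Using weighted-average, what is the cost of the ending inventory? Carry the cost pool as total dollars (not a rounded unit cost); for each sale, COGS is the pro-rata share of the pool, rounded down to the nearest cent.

After Apr 4: 135 on hand, pool $1,485.00 (≈ $11.0000 each)
After Apr 8: 357 on hand, pool $4,149.00 (≈ $11.6218 each)
After Apr 9: 597 on hand, pool $7,269.00 (≈ $12.1759 each)
Apr 13, sell 181: 181/597 × $7,269.00 → $2,203.83
After Apr 14: 480 on hand, pool $6,153.17 (≈ $12.8191 each)
Apr 15, sell 229: 229/480 × $6,153.17 → $2,935.57
Total COGS = $2,203.83 + $2,935.57 = $5,139.40
Ending inventory (cost pool remaining) = $3,217.60
Check: goods available $8,357.00 = COGS $5,139.40 + ending $3,217.60

Ending inventory = $3,217.60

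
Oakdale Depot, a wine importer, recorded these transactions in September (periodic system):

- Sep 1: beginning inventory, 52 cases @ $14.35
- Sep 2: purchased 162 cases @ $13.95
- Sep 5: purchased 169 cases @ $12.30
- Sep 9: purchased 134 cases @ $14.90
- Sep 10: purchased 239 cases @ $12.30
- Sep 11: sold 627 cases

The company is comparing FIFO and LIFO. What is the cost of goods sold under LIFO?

COGS = $8,200.75

FIFO COGS: 52 @ $14.35 + 162 @ $13.95 + 169 @ $12.30 + 134 @ $14.90 + 110 @ $12.30 = $8,434.40
LIFO COGS: 239 @ $12.30 + 134 @ $14.90 + 169 @ $12.30 + 85 @ $13.95 = $8,200.75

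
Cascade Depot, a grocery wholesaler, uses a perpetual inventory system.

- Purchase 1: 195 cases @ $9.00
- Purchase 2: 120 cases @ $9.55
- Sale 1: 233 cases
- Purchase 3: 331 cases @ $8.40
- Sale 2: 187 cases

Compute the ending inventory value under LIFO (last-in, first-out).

Sale 1 (233) [LIFO — newest first]: 120 @ $9.55 + 113 @ $9.00 = $2,163.00
Sale 2 (187) [LIFO — newest first]: 187 @ $8.40 = $1,570.80
Total COGS = $2,163.00 + $1,570.80 = $3,733.80
Ending inventory: 82 @ $9.00 + 144 @ $8.40 = $1,947.60

Ending inventory = $1,947.60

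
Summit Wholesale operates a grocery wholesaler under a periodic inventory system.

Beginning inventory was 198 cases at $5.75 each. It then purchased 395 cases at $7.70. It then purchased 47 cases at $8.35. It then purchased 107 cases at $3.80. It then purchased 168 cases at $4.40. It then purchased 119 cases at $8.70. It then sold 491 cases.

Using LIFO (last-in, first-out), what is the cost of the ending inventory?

Sale 1 (491) [LIFO — newest first]: 119 @ $8.70 + 168 @ $4.40 + 107 @ $3.80 + 47 @ $8.35 + 50 @ $7.70 = $2,958.55
Ending inventory: 198 @ $5.75 + 345 @ $7.70 = $3,795.00
Check: goods available $6,753.55 = COGS $2,958.55 + ending $3,795.00

Ending inventory = $3,795.00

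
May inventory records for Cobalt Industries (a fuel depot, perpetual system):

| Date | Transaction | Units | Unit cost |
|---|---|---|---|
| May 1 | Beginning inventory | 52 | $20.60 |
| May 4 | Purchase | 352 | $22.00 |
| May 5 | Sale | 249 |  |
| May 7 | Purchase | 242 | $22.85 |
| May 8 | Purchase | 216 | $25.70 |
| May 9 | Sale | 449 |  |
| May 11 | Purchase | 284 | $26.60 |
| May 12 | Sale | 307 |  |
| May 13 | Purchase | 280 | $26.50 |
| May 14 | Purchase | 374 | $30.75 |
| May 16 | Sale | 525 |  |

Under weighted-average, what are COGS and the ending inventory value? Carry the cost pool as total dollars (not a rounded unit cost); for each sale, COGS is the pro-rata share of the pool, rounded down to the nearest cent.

COGS = $38,724.07; ending inventory = $7,646.93

After May 1: 52 on hand, pool $1,071.20 (≈ $20.6000 each)
After May 4: 404 on hand, pool $8,815.20 (≈ $21.8198 each)
May 5, sell 249: 249/404 × $8,815.20 → $5,433.13
After May 7: 397 on hand, pool $8,911.77 (≈ $22.4478 each)
After May 8: 613 on hand, pool $14,462.97 (≈ $23.5938 each)
May 9, sell 449: 449/613 × $14,462.97 → $10,593.59
After May 11: 448 on hand, pool $11,423.78 (≈ $25.4995 each)
May 12, sell 307: 307/448 × $11,423.78 → $7,828.34
After May 13: 421 on hand, pool $11,015.44 (≈ $26.1649 each)
After May 14: 795 on hand, pool $22,515.94 (≈ $28.3219 each)
May 16, sell 525: 525/795 × $22,515.94 → $14,869.01
Total COGS = $5,433.13 + $10,593.59 + $7,828.34 + $14,869.01 = $38,724.07
Ending inventory (cost pool remaining) = $7,646.93
Check: goods available $46,371.00 = COGS $38,724.07 + ending $7,646.93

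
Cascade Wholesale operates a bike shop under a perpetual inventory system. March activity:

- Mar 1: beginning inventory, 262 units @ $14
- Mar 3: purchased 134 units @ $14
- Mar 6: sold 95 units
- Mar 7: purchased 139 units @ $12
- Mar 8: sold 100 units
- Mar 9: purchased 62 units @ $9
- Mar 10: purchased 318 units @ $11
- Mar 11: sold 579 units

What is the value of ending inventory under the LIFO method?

Ending inventory = $1,974

Mar 6, 95 sold [LIFO — newest first]: 95 @ $14 = $1,330
Mar 8, 100 sold [LIFO — newest first]: 100 @ $12 = $1,200
Mar 11, 579 sold [LIFO — newest first]: 318 @ $11 + 62 @ $9 + 39 @ $12 + 39 @ $14 + 121 @ $14 = $6,764
Total COGS = $1,330 + $1,200 + $6,764 = $9,294
Ending inventory: 141 @ $14 = $1,974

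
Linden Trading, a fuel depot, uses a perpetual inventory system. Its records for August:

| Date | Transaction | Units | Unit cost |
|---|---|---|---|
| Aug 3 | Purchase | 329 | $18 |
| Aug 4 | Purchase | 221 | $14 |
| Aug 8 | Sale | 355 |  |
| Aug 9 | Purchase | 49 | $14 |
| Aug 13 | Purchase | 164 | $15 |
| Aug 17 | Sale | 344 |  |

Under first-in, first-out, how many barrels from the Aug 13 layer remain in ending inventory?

Aug 8, 355 sold [FIFO — oldest first]: 329 @ $18 + 26 @ $14 = $6,286
Aug 17, 344 sold [FIFO — oldest first]: 195 @ $14 + 49 @ $14 + 100 @ $15 = $4,916
Total COGS = $6,286 + $4,916 = $11,202
Ending inventory: 64 @ $15 = $960

64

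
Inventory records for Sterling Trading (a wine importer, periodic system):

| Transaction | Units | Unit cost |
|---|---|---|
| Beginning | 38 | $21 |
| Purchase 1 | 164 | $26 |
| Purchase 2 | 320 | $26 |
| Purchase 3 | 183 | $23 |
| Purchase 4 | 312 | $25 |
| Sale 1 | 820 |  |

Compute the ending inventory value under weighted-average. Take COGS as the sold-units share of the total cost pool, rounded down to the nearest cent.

Ending inventory = $4,918.42

Sale 1, sell 820: 820/1017 × $25,391.00 → $20,472.58
Ending inventory (cost pool remaining) = $4,918.42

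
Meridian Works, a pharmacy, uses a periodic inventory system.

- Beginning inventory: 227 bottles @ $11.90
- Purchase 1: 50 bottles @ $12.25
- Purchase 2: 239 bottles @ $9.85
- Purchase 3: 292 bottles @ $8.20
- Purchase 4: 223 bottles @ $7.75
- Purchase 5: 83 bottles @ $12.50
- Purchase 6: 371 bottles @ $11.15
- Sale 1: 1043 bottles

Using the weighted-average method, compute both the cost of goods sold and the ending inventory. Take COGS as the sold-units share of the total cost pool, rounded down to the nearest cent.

Sale 1, sell 1043: 1043/1485 × $14,964.75 → $10,510.59
Ending inventory (cost pool remaining) = $4,454.16
Check: goods available $14,964.75 = COGS $10,510.59 + ending $4,454.16

COGS = $10,510.59; ending inventory = $4,454.16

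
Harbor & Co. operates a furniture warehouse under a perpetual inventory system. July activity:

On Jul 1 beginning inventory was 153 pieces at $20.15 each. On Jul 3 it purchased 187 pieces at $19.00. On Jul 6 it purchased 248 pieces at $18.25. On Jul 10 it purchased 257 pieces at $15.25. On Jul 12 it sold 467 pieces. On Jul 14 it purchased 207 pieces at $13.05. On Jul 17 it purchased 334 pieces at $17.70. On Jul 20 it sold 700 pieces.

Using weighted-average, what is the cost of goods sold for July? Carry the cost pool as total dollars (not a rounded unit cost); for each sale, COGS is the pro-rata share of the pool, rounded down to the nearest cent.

After Jul 1: 153 on hand, pool $3,082.95 (≈ $20.1500 each)
After Jul 3: 340 on hand, pool $6,635.95 (≈ $19.5175 each)
After Jul 6: 588 on hand, pool $11,161.95 (≈ $18.9829 each)
After Jul 10: 845 on hand, pool $15,081.20 (≈ $17.8476 each)
Jul 12, sell 467: 467/845 × $15,081.20 → $8,334.81
After Jul 14: 585 on hand, pool $9,447.74 (≈ $16.1500 each)
After Jul 17: 919 on hand, pool $15,359.54 (≈ $16.7133 each)
Jul 20, sell 700: 700/919 × $15,359.54 → $11,699.32
Total COGS = $8,334.81 + $11,699.32 = $20,034.13
Ending inventory (cost pool remaining) = $3,660.22

COGS = $20,034.13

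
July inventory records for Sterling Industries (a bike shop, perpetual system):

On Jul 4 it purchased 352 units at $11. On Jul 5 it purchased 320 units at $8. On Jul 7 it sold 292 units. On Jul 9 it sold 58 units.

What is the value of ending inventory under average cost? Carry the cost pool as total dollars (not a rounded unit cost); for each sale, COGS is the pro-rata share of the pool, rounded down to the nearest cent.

After Jul 4: 352 on hand, pool $3,872.00 (≈ $11.0000 each)
After Jul 5: 672 on hand, pool $6,432.00 (≈ $9.5714 each)
Jul 7, sell 292: 292/672 × $6,432.00 → $2,794.85
Jul 9, sell 58: 58/380 × $3,637.15 → $555.14
Total COGS = $2,794.85 + $555.14 = $3,349.99
Ending inventory (cost pool remaining) = $3,082.01

Ending inventory = $3,082.01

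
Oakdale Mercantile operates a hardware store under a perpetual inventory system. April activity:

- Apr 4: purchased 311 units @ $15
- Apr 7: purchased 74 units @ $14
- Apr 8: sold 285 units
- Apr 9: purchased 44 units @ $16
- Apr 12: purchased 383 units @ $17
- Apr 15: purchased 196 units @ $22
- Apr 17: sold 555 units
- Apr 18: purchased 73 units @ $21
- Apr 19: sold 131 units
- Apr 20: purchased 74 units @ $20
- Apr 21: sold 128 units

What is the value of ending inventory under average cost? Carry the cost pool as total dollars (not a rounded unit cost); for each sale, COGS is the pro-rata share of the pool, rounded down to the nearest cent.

After Apr 4: 311 on hand, pool $4,665.00 (≈ $15.0000 each)
After Apr 7: 385 on hand, pool $5,701.00 (≈ $14.8078 each)
Apr 8, sell 285: 285/385 × $5,701.00 → $4,220.22
After Apr 9: 144 on hand, pool $2,184.78 (≈ $15.1721 each)
After Apr 12: 527 on hand, pool $8,695.78 (≈ $16.5005 each)
After Apr 15: 723 on hand, pool $13,007.78 (≈ $17.9914 each)
Apr 17, sell 555: 555/723 × $13,007.78 → $9,985.22
After Apr 18: 241 on hand, pool $4,555.56 (≈ $18.9027 each)
Apr 19, sell 131: 131/241 × $4,555.56 → $2,476.25
After Apr 20: 184 on hand, pool $3,559.31 (≈ $19.3441 each)
Apr 21, sell 128: 128/184 × $3,559.31 → $2,476.04
Total COGS = $4,220.22 + $9,985.22 + $2,476.25 + $2,476.04 = $19,157.73
Ending inventory (cost pool remaining) = $1,083.27
Check: goods available $20,241.00 = COGS $19,157.73 + ending $1,083.27

Ending inventory = $1,083.27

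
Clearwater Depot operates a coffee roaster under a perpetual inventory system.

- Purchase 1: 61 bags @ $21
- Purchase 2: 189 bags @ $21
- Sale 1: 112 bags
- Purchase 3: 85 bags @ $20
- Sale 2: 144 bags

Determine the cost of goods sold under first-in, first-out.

COGS = $5,370

Sale 1 (112) [FIFO — oldest first]: 61 @ $21 + 51 @ $21 = $2,352
Sale 2 (144) [FIFO — oldest first]: 138 @ $21 + 6 @ $20 = $3,018
Total COGS = $2,352 + $3,018 = $5,370
Ending inventory: 79 @ $20 = $1,580
Check: goods available $6,950 = COGS $5,370 + ending $1,580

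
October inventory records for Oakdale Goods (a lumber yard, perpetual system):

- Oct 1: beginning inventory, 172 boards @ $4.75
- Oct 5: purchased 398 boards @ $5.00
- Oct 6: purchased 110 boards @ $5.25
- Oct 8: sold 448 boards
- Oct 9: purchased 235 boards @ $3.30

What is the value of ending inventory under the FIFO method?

Ending inventory = $1,963.00

Oct 8, 448 sold [FIFO — oldest first]: 172 @ $4.75 + 276 @ $5.00 = $2,197.00
Ending inventory: 122 @ $5.00 + 110 @ $5.25 + 235 @ $3.30 = $1,963.00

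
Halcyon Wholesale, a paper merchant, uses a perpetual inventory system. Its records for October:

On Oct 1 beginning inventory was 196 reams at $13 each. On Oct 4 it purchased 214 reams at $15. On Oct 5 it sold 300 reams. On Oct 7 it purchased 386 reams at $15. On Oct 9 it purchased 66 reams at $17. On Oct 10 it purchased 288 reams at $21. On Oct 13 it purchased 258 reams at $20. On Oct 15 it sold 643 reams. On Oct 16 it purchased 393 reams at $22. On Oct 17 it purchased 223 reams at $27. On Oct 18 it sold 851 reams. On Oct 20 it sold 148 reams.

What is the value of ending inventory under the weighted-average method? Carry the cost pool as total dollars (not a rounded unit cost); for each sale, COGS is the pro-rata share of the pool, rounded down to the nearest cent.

Ending inventory = $1,738.61

After Oct 1: 196 on hand, pool $2,548.00 (≈ $13.0000 each)
After Oct 4: 410 on hand, pool $5,758.00 (≈ $14.0439 each)
Oct 5, sell 300: 300/410 × $5,758.00 → $4,213.17
After Oct 7: 496 on hand, pool $7,334.83 (≈ $14.7880 each)
After Oct 9: 562 on hand, pool $8,456.83 (≈ $15.0477 each)
After Oct 10: 850 on hand, pool $14,504.83 (≈ $17.0645 each)
After Oct 13: 1108 on hand, pool $19,664.83 (≈ $17.7480 each)
Oct 15, sell 643: 643/1108 × $19,664.83 → $11,411.99
After Oct 16: 858 on hand, pool $16,898.84 (≈ $19.6956 each)
After Oct 17: 1081 on hand, pool $22,919.84 (≈ $21.2024 each)
Oct 18, sell 851: 851/1081 × $22,919.84 → $18,043.27
Oct 20, sell 148: 148/230 × $4,876.57 → $3,137.96
Total COGS = $4,213.17 + $11,411.99 + $18,043.27 + $3,137.96 = $36,806.39
Ending inventory (cost pool remaining) = $1,738.61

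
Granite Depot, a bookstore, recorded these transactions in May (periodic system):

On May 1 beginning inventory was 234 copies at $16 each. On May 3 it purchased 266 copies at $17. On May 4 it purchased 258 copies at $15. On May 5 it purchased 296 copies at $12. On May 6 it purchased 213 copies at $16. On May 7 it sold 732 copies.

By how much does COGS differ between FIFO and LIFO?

$1,441

FIFO COGS: 234 @ $16 + 266 @ $17 + 232 @ $15 = $11,746
LIFO COGS: 213 @ $16 + 296 @ $12 + 223 @ $15 = $10,305
Difference = |$11,746 − $10,305| = $1,441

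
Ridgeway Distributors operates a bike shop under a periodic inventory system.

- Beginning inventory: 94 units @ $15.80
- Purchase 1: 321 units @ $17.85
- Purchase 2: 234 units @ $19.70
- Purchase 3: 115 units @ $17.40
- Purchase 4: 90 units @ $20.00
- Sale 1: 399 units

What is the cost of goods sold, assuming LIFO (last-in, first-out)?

Sale 1 (399) [LIFO — newest first]: 90 @ $20.00 + 115 @ $17.40 + 194 @ $19.70 = $7,622.80
Ending inventory: 94 @ $15.80 + 321 @ $17.85 + 40 @ $19.70 = $8,003.05
Check: goods available $15,625.85 = COGS $7,622.80 + ending $8,003.05

COGS = $7,622.80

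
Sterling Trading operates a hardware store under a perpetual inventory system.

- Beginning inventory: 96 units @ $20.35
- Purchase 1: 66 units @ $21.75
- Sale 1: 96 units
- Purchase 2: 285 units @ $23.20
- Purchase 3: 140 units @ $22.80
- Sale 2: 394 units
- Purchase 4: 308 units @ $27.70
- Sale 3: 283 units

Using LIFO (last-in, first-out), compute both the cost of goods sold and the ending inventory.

COGS = $18,969.90; ending inventory = $2,754.80

Sale 1 (96) [LIFO — newest first]: 66 @ $21.75 + 30 @ $20.35 = $2,046.00
Sale 2 (394) [LIFO — newest first]: 140 @ $22.80 + 254 @ $23.20 = $9,084.80
Sale 3 (283) [LIFO — newest first]: 283 @ $27.70 = $7,839.10
Total COGS = $2,046.00 + $9,084.80 + $7,839.10 = $18,969.90
Ending inventory: 66 @ $20.35 + 31 @ $23.20 + 25 @ $27.70 = $2,754.80
Check: goods available $21,724.70 = COGS $18,969.90 + ending $2,754.80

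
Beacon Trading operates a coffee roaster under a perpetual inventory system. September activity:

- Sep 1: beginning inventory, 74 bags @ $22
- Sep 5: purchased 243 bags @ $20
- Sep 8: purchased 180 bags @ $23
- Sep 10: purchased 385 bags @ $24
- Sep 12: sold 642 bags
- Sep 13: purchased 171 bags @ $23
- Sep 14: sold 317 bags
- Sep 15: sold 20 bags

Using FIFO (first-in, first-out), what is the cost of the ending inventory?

Sep 12, 642 sold [FIFO — oldest first]: 74 @ $22 + 243 @ $20 + 180 @ $23 + 145 @ $24 = $14,108
Sep 14, 317 sold [FIFO — oldest first]: 240 @ $24 + 77 @ $23 = $7,531
Sep 15, 20 sold [FIFO — oldest first]: 20 @ $23 = $460
Total COGS = $14,108 + $7,531 + $460 = $22,099
Ending inventory: 74 @ $23 = $1,702

Ending inventory = $1,702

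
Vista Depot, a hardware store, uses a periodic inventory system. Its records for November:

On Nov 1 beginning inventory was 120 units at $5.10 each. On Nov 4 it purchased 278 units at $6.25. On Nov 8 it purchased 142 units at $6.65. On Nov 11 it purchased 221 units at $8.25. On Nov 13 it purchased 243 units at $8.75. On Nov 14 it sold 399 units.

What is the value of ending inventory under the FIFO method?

Ending inventory = $4,887.15

Nov 14, 399 sold [FIFO — oldest first]: 120 @ $5.10 + 278 @ $6.25 + 1 @ $6.65 = $2,356.15
Ending inventory: 141 @ $6.65 + 221 @ $8.25 + 243 @ $8.75 = $4,887.15
Check: goods available $7,243.30 = COGS $2,356.15 + ending $4,887.15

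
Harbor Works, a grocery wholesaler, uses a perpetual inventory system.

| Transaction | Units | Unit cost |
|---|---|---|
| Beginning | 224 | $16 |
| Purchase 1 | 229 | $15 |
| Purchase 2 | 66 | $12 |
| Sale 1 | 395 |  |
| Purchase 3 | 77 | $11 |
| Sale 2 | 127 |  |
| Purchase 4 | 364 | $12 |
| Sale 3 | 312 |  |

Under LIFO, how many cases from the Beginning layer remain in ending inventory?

74

Sale 1 (395) [LIFO — newest first]: 66 @ $12 + 229 @ $15 + 100 @ $16 = $5,827
Sale 2 (127) [LIFO — newest first]: 77 @ $11 + 50 @ $16 = $1,647
Sale 3 (312) [LIFO — newest first]: 312 @ $12 = $3,744
Total COGS = $5,827 + $1,647 + $3,744 = $11,218
Ending inventory: 74 @ $16 + 52 @ $12 = $1,808
Check: goods available $13,026 = COGS $11,218 + ending $1,808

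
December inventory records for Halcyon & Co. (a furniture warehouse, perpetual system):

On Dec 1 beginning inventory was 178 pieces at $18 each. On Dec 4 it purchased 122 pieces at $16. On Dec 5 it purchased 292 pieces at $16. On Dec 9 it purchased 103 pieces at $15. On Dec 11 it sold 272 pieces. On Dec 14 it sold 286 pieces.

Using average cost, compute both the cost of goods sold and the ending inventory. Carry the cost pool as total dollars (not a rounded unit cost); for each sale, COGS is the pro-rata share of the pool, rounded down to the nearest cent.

After Dec 1: 178 on hand, pool $3,204.00 (≈ $18.0000 each)
After Dec 4: 300 on hand, pool $5,156.00 (≈ $17.1867 each)
After Dec 5: 592 on hand, pool $9,828.00 (≈ $16.6014 each)
After Dec 9: 695 on hand, pool $11,373.00 (≈ $16.3640 each)
Dec 11, sell 272: 272/695 × $11,373.00 → $4,451.01
Dec 14, sell 286: 286/423 × $6,921.99 → $4,680.11
Total COGS = $4,451.01 + $4,680.11 = $9,131.12
Ending inventory (cost pool remaining) = $2,241.88

COGS = $9,131.12; ending inventory = $2,241.88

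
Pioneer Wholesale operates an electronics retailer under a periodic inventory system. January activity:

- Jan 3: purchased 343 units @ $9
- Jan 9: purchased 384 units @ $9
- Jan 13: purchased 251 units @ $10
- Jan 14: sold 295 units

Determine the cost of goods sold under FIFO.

Jan 14, 295 sold [FIFO — oldest first]: 295 @ $9 = $2,655
Ending inventory: 48 @ $9 + 384 @ $9 + 251 @ $10 = $6,398

COGS = $2,655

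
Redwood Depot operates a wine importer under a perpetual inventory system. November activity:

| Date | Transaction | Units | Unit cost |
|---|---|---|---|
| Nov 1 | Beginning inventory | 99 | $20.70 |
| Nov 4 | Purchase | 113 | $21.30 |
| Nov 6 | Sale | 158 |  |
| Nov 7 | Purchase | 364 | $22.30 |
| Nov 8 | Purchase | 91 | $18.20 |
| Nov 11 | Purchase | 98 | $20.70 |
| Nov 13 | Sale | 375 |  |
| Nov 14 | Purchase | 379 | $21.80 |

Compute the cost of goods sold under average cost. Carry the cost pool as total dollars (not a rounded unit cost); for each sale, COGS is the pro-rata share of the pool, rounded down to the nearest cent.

COGS = $11,313.55

After Nov 1: 99 on hand, pool $2,049.30 (≈ $20.7000 each)
After Nov 4: 212 on hand, pool $4,456.20 (≈ $21.0198 each)
Nov 6, sell 158: 158/212 × $4,456.20 → $3,321.13
After Nov 7: 418 on hand, pool $9,252.27 (≈ $22.1346 each)
After Nov 8: 509 on hand, pool $10,908.47 (≈ $21.4312 each)
After Nov 11: 607 on hand, pool $12,937.07 (≈ $21.3131 each)
Nov 13, sell 375: 375/607 × $12,937.07 → $7,992.42
After Nov 14: 611 on hand, pool $13,206.85 (≈ $21.6151 each)
Total COGS = $3,321.13 + $7,992.42 = $11,313.55
Ending inventory (cost pool remaining) = $13,206.85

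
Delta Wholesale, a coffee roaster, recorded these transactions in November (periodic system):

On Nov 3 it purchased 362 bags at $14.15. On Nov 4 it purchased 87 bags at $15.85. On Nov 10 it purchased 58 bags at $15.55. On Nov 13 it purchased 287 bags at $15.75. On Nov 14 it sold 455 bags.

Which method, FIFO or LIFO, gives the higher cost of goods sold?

LIFO

FIFO COGS: 362 @ $14.15 + 87 @ $15.85 + 6 @ $15.55 = $6,594.55
LIFO COGS: 287 @ $15.75 + 58 @ $15.55 + 87 @ $15.85 + 23 @ $14.15 = $7,126.55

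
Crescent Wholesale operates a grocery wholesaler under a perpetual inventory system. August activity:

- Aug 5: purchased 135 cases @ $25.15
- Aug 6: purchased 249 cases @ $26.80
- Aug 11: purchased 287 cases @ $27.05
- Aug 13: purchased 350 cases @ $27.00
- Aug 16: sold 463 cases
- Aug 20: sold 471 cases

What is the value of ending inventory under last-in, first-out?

Aug 16, 463 sold [LIFO — newest first]: 350 @ $27.00 + 113 @ $27.05 = $12,506.65
Aug 20, 471 sold [LIFO — newest first]: 174 @ $27.05 + 249 @ $26.80 + 48 @ $25.15 = $12,587.10
Total COGS = $12,506.65 + $12,587.10 = $25,093.75
Ending inventory: 87 @ $25.15 = $2,188.05
Check: goods available $27,281.80 = COGS $25,093.75 + ending $2,188.05

Ending inventory = $2,188.05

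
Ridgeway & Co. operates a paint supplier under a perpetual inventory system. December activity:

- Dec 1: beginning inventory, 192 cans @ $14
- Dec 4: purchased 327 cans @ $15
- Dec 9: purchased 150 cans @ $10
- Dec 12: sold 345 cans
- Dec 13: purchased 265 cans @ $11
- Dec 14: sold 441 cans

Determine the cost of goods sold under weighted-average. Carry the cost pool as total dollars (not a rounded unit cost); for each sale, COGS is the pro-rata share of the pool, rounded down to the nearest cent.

After Dec 1: 192 on hand, pool $2,688.00 (≈ $14.0000 each)
After Dec 4: 519 on hand, pool $7,593.00 (≈ $14.6301 each)
After Dec 9: 669 on hand, pool $9,093.00 (≈ $13.5919 each)
Dec 12, sell 345: 345/669 × $9,093.00 → $4,689.21
After Dec 13: 589 on hand, pool $7,318.79 (≈ $12.4258 each)
Dec 14, sell 441: 441/589 × $7,318.79 → $5,479.77
Total COGS = $4,689.21 + $5,479.77 = $10,168.98
Ending inventory (cost pool remaining) = $1,839.02
Check: goods available $12,008.00 = COGS $10,168.98 + ending $1,839.02

COGS = $10,168.98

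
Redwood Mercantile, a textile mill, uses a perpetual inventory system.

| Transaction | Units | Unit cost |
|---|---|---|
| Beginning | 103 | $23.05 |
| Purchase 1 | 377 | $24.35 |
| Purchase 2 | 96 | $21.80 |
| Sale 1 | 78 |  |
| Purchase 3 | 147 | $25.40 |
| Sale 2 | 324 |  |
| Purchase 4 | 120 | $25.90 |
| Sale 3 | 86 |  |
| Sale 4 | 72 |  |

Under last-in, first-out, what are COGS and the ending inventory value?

COGS = $13,731.55; ending inventory = $6,757.15

Sale 1 (78) [LIFO — newest first]: 78 @ $21.80 = $1,700.40
Sale 2 (324) [LIFO — newest first]: 147 @ $25.40 + 18 @ $21.80 + 159 @ $24.35 = $7,997.85
Sale 3 (86) [LIFO — newest first]: 86 @ $25.90 = $2,227.40
Sale 4 (72) [LIFO — newest first]: 34 @ $25.90 + 38 @ $24.35 = $1,805.90
Total COGS = $1,700.40 + $7,997.85 + $2,227.40 + $1,805.90 = $13,731.55
Ending inventory: 103 @ $23.05 + 180 @ $24.35 = $6,757.15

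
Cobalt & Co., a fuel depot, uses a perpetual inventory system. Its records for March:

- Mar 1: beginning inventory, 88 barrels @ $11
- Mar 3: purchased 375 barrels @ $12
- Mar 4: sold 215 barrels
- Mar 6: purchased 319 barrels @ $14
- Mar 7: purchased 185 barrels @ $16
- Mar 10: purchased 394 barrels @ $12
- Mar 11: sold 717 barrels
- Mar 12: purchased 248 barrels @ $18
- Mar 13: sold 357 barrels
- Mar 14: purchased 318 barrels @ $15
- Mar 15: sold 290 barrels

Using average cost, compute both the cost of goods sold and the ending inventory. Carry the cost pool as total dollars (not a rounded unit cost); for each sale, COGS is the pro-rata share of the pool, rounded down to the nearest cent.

After Mar 1: 88 on hand, pool $968.00 (≈ $11.0000 each)
After Mar 3: 463 on hand, pool $5,468.00 (≈ $11.8099 each)
Mar 4, sell 215: 215/463 × $5,468.00 → $2,539.13
After Mar 6: 567 on hand, pool $7,394.87 (≈ $13.0421 each)
After Mar 7: 752 on hand, pool $10,354.87 (≈ $13.7698 each)
After Mar 10: 1146 on hand, pool $15,082.87 (≈ $13.1613 each)
Mar 11, sell 717: 717/1146 × $15,082.87 → $9,436.66
After Mar 12: 677 on hand, pool $10,110.21 (≈ $14.9338 each)
Mar 13, sell 357: 357/677 × $10,110.21 → $5,331.38
After Mar 14: 638 on hand, pool $9,548.83 (≈ $14.9668 each)
Mar 15, sell 290: 290/638 × $9,548.83 → $4,340.37
Total COGS = $2,539.13 + $9,436.66 + $5,331.38 + $4,340.37 = $21,647.54
Ending inventory (cost pool remaining) = $5,208.46

COGS = $21,647.54; ending inventory = $5,208.46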